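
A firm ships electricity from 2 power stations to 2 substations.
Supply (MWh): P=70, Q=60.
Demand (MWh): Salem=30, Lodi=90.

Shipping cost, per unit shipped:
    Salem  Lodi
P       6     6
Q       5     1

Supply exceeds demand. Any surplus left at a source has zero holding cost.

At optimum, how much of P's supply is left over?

An optimal plan:
  P→Salem: 30 × 6 = 180
  P→Lodi: 30 × 6 = 180
  Q→Lodi: 60 × 1 = 60
Total cost = 420.
P ships 60 of its 70, leaving 10.

10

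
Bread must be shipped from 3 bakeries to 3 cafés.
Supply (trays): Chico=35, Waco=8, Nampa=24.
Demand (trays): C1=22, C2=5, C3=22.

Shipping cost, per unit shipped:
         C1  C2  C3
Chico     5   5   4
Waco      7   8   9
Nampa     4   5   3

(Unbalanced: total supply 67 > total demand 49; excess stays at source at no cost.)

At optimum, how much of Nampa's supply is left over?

Minimum-cost shipments:
  Chico–C2: 5 × 5 = 25
  Chico–C3: 20 × 4 = 80
  Nampa–C1: 22 × 4 = 88
  Nampa–C3: 2 × 3 = 6
Total cost = 199.
Nampa ships 24 of its 24, leaving 0.

0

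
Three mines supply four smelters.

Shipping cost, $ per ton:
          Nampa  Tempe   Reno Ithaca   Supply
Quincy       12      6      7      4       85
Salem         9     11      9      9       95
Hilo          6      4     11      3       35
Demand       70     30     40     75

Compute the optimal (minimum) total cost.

1375

Optimal allocation:
  Quincy to Reno: 10 tons
  Quincy to Ithaca: 75 tons
  Salem to Nampa: 65 tons
  Salem to Reno: 30 tons
  Hilo to Nampa: 5 tons
  Hilo to Tempe: 30 tons
Total cost = $1375.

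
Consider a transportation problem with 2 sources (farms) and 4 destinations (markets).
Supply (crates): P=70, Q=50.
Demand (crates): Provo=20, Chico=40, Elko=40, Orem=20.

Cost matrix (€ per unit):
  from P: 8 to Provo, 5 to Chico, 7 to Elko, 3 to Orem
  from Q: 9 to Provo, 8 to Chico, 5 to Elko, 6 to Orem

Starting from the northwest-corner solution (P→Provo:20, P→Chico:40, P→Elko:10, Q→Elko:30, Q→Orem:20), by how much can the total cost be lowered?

70

Current plan cost = 20·8 + 40·5 + 10·7 + 30·5 + 20·6 = €700.
Optimal plan:
  P->Provo: 10 × €8 = €80
  P->Chico: 40 × €5 = €200
  P->Orem: 20 × €3 = €60
  Q->Provo: 10 × €9 = €90
  Q->Elko: 40 × €5 = €200
Optimal cost = €630.
Saving = 700 − 630 = €70.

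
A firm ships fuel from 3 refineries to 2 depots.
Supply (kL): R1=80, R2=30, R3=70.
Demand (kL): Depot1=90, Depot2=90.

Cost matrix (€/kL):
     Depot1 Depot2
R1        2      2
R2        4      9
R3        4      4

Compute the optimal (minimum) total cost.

Optimal allocation:
  R1 to Depot1: 60 kL
  R1 to Depot2: 20 kL
  R2 to Depot1: 30 kL
  R3 to Depot2: 70 kL
Total cost = €560.
(Supply check: R1 ships 80; R2 ships 30; R3 ships 70.)

560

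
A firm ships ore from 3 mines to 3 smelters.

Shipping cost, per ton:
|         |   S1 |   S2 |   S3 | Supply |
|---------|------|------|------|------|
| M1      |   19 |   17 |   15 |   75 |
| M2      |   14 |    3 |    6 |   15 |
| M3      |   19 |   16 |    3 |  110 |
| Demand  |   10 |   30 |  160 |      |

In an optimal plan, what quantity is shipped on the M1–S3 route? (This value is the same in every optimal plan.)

50

Optimal shipments:
  M1–S1: 10 tons
  M1–S2: 15 tons
  M1–S3: 50 tons
  M2–S2: 15 tons
  M3–S3: 110 tons
Total cost = 1570.
So M1→S3 carries 50 tons.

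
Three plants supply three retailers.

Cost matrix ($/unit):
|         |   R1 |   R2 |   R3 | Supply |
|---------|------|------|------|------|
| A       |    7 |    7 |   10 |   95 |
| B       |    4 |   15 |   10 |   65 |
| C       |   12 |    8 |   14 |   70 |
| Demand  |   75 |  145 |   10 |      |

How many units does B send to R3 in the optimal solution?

0

Solving gives:
  A->R1: 10 units
  A->R2: 75 units
  A->R3: 10 units
  B->R1: 65 units
  C->R2: 70 units
Total cost = $1515.
The route B→R3 is not used.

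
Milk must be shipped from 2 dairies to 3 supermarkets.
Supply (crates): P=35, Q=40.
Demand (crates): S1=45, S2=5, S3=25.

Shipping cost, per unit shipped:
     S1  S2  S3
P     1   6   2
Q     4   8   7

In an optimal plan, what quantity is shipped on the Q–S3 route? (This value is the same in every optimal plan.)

The minimum-cost plan:
  P–S1: 10 crates
  P–S3: 25 crates
  Q–S1: 35 crates
  Q–S2: 5 crates
Total cost = 240.
The route Q→S3 is not used.

0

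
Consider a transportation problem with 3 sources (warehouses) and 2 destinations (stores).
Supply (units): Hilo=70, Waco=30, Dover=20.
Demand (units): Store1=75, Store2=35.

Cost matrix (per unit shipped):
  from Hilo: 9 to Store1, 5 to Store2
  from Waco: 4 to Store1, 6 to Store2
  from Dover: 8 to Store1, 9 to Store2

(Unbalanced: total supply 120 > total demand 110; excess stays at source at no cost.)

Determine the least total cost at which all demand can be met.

680

An optimal shipping plan:
  Hilo to Store1: 25 × 9 = 225
  Hilo to Store2: 35 × 5 = 175
  Waco to Store1: 30 × 4 = 120
  Dover to Store1: 20 × 8 = 160
Total = 225 + 175 + 120 + 160 = 680.
(Supply check: Hilo ships 60; Waco ships 30; Dover ships 20.)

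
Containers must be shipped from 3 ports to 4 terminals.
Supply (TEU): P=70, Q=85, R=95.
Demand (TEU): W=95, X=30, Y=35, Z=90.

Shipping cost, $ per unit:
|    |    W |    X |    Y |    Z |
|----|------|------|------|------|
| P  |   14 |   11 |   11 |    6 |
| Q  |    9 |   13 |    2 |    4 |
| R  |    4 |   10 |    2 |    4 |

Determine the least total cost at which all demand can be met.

An optimal shipping plan:
  P–X: 30 × $11 = $330
  P–Z: 40 × $6 = $240
  Q–Y: 35 × $2 = $70
  Q–Z: 50 × $4 = $200
  R–W: 95 × $4 = $380
Total = 330 + 240 + 70 + 200 + 380 = $1220.
(Supply check: P ships 70; Q ships 85; R ships 95.)

1220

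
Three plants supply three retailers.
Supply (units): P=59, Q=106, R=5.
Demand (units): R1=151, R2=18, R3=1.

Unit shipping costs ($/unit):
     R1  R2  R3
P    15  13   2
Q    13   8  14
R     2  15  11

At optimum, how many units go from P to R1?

Solving gives:
  P→R1: 58 × $15 = $870
  P→R3: 1 × $2 = $2
  Q→R1: 88 × $13 = $1144
  Q→R2: 18 × $8 = $144
  R→R1: 5 × $2 = $10
Total cost = $2170.
So P→R1 carries 58 units.

58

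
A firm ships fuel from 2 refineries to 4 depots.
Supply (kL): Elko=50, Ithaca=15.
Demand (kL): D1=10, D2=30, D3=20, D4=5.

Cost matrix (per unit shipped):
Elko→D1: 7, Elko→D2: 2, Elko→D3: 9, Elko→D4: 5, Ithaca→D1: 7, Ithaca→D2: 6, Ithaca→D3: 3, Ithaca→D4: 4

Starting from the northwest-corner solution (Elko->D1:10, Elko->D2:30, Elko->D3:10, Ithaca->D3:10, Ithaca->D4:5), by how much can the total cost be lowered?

Current plan cost = 10·7 + 30·2 + 10·9 + 10·3 + 5·4 = 270.
Optimal plan:
  Elko–D1: 10 × 7 = 70
  Elko–D2: 30 × 2 = 60
  Elko–D3: 5 × 9 = 45
  Elko–D4: 5 × 5 = 25
  Ithaca–D3: 15 × 3 = 45
Optimal cost = 245.
Saving = 270 − 245 = 25.

25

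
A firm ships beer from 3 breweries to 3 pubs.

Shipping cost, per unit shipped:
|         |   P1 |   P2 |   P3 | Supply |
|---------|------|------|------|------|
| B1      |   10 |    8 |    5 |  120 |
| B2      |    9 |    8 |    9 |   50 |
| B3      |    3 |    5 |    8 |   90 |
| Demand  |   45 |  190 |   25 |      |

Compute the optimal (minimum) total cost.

One minimum-cost allocation:
  B1 to P2: 95 × 8 = 760
  B1 to P3: 25 × 5 = 125
  B2 to P2: 50 × 8 = 400
  B3 to P1: 45 × 3 = 135
  B3 to P2: 45 × 5 = 225
Total = 760 + 125 + 400 + 135 + 225 = 1645.

1645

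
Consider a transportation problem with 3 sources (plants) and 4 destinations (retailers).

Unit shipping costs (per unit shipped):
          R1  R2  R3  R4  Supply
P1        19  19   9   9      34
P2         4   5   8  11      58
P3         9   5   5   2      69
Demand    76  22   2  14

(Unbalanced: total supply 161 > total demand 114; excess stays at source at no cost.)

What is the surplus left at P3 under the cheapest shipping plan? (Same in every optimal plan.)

Minimum-cost shipments:
  P2–R1: 58 × 4 = 232
  P3–R1: 18 × 9 = 162
  P3–R2: 22 × 5 = 110
  P3–R3: 2 × 5 = 10
  P3–R4: 14 × 2 = 28
Total cost = 542.
P3 ships 56 of its 69, leaving 13.

13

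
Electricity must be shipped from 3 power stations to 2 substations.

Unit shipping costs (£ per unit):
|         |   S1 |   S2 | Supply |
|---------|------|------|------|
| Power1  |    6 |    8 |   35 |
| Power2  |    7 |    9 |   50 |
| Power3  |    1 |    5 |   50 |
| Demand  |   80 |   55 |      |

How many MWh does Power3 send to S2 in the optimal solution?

The minimum-cost plan:
  Power1->S1: 30 MWh
  Power1->S2: 5 MWh
  Power2->S2: 50 MWh
  Power3->S1: 50 MWh
Total cost = £720.
The route Power3→S2 is not used.

0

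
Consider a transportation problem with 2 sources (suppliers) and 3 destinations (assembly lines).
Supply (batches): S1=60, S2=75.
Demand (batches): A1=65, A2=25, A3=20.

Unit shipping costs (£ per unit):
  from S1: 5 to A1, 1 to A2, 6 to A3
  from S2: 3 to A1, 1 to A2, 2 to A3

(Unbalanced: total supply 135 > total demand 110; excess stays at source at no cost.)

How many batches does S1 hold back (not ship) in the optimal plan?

25

Minimum-cost shipments:
  S1–A1: 10 × £5 = £50
  S1–A2: 25 × £1 = £25
  S2–A1: 55 × £3 = £165
  S2–A3: 20 × £2 = £40
Total cost = £280.
S1 ships 35 of its 60, leaving 25.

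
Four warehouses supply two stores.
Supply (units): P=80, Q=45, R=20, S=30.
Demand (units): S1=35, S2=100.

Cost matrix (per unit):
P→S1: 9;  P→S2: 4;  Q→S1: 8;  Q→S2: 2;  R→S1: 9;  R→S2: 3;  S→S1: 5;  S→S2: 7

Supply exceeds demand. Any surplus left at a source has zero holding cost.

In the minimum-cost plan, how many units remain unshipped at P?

40

Minimum-cost shipments:
  P→S1: 5 × 9 = 45
  P→S2: 35 × 4 = 140
  Q→S2: 45 × 2 = 90
  R→S2: 20 × 3 = 60
  S→S1: 30 × 5 = 150
Total cost = 485.
P ships 40 of its 80, leaving 40.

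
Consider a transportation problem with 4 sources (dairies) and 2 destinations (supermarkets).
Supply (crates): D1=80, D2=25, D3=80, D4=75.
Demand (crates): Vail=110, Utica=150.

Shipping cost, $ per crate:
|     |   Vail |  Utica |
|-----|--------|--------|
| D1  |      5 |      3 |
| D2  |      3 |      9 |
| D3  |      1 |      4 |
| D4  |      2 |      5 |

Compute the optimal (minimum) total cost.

755

Optimal allocation:
  D1–Utica: 80 × $3 = $240
  D2–Vail: 25 × $3 = $75
  D3–Vail: 80 × $1 = $80
  D4–Vail: 5 × $2 = $10
  D4–Utica: 70 × $5 = $350
Total = 240 + 75 + 80 + 10 + 350 = $755.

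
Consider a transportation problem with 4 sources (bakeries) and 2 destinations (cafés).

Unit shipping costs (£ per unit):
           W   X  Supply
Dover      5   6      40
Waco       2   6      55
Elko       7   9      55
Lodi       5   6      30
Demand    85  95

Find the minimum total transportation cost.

965

An optimal shipping plan:
  Dover to X: 40 × £6 = £240
  Waco to W: 55 × £2 = £110
  Elko to W: 30 × £7 = £210
  Elko to X: 25 × £9 = £225
  Lodi to X: 30 × £6 = £180
Total = 240 + 110 + 210 + 225 + 180 = £965.
(Supply check: Dover ships 40; Waco ships 55; Elko ships 55; Lodi ships 30.)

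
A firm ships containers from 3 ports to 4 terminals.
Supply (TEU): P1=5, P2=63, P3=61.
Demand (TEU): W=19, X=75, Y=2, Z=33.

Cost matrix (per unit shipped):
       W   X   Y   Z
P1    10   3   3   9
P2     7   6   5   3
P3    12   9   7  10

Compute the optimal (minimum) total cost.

858

An optimal shipping plan:
  P1 to X: 5 × 3 = 15
  P2 to W: 19 × 7 = 133
  P2 to X: 11 × 6 = 66
  P2 to Z: 33 × 3 = 99
  P3 to X: 59 × 9 = 531
  P3 to Y: 2 × 7 = 14
Total = 15 + 133 + 66 + 99 + 531 + 14 = 858.
(Supply check: P1 ships 5; P2 ships 63; P3 ships 61.)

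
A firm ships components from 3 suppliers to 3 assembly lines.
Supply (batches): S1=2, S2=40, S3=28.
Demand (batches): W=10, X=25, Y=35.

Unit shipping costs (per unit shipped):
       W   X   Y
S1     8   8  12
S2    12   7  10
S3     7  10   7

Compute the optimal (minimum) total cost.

Optimal allocation:
  S1→W: 2 × 8 = 16
  S2→X: 25 × 7 = 175
  S2→Y: 15 × 10 = 150
  S3→W: 8 × 7 = 56
  S3→Y: 20 × 7 = 140
Total = 16 + 175 + 150 + 56 + 140 = 537.
(Supply check: S1 ships 2; S2 ships 40; S3 ships 28.)

537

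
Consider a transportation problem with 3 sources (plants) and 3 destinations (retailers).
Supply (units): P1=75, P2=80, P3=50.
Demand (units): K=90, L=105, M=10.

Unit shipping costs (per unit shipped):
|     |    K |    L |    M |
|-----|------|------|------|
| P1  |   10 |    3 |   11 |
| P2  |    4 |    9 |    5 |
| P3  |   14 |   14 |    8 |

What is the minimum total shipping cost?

1185

A cheapest plan:
  P1→L: 75 × 3 = 225
  P2→K: 80 × 4 = 320
  P3→K: 10 × 14 = 140
  P3→L: 30 × 14 = 420
  P3→M: 10 × 8 = 80
Total = 225 + 320 + 140 + 420 + 80 = 1185.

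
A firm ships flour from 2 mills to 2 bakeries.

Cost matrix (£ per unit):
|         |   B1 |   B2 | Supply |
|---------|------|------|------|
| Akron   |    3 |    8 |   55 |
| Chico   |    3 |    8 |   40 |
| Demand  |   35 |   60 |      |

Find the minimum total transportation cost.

A cheapest plan:
  Akron to B2: 55 × £8 = £440
  Chico to B1: 35 × £3 = £105
  Chico to B2: 5 × £8 = £40
Total = 440 + 105 + 40 = £585.
(Supply check: Akron ships 55; Chico ships 40.)

585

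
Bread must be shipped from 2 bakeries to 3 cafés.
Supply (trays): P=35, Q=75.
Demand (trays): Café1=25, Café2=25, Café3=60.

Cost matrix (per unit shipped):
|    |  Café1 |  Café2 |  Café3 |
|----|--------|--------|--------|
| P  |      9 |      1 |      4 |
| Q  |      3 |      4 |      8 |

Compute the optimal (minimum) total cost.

515

Optimal allocation:
  P to Café3: 35 × 4 = 140
  Q to Café1: 25 × 3 = 75
  Q to Café2: 25 × 4 = 100
  Q to Café3: 25 × 8 = 200
Total = 140 + 75 + 100 + 200 = 515.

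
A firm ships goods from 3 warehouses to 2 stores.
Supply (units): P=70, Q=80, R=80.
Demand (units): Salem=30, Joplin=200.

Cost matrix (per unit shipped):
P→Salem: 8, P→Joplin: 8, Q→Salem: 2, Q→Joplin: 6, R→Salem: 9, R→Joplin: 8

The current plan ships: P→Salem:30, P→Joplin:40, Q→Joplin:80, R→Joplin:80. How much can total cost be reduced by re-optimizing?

120

Current plan cost = 30·8 + 40·8 + 80·6 + 80·8 = 1680.
Optimal plan:
  P–Joplin: 70 × 8 = 560
  Q–Salem: 30 × 2 = 60
  Q–Joplin: 50 × 6 = 300
  R–Joplin: 80 × 8 = 640
Optimal cost = 1560.
Saving = 1680 − 1560 = 120.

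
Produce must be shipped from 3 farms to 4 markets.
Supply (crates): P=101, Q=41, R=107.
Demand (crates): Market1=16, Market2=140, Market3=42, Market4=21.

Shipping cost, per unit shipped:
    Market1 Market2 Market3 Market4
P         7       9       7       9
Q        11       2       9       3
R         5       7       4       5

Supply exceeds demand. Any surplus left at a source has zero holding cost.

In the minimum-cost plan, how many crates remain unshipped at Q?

0

An optimal plan:
  P->Market2: 71 crates
  Q->Market2: 41 crates
  R->Market1: 16 crates
  R->Market2: 28 crates
  R->Market3: 42 crates
  R->Market4: 21 crates
Total cost = 1270.
Q ships 41 of its 41, leaving 0.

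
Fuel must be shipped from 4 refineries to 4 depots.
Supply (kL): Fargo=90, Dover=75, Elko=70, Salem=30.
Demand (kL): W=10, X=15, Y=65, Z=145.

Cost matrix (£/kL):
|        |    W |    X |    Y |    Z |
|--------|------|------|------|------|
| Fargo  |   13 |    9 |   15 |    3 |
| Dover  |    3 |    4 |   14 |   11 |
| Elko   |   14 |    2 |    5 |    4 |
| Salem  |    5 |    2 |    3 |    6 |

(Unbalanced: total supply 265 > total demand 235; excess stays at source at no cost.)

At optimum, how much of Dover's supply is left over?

30

An optimal plan:
  Fargo->Z: 90 kL
  Dover->W: 10 kL
  Dover->X: 15 kL
  Dover->Z: 20 kL
  Elko->Y: 35 kL
  Elko->Z: 35 kL
  Salem->Y: 30 kL
Total cost = £985.
Dover ships 45 of its 75, leaving 30.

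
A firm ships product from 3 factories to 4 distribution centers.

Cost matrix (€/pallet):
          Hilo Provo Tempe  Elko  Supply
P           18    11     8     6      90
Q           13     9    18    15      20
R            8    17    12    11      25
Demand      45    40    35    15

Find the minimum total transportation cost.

Optimal allocation:
  P->Provo: 40 × €11 = €440
  P->Tempe: 35 × €8 = €280
  P->Elko: 15 × €6 = €90
  Q->Hilo: 20 × €13 = €260
  R->Hilo: 25 × €8 = €200
Total = 440 + 280 + 90 + 260 + 200 = €1270.
(Supply check: P ships 90; Q ships 20; R ships 25.)

1270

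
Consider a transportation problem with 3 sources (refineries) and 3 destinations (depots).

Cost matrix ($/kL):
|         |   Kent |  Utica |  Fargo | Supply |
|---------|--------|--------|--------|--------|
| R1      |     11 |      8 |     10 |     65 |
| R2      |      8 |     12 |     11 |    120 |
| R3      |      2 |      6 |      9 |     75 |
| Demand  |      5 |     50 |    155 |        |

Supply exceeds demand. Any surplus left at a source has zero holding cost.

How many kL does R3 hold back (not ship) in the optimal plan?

0

Minimum-cost shipments:
  R1 to Fargo: 65 × $10 = $650
  R2 to Fargo: 70 × $11 = $770
  R3 to Kent: 5 × $2 = $10
  R3 to Utica: 50 × $6 = $300
  R3 to Fargo: 20 × $9 = $180
Total cost = $1910.
R3 ships 75 of its 75, leaving 0.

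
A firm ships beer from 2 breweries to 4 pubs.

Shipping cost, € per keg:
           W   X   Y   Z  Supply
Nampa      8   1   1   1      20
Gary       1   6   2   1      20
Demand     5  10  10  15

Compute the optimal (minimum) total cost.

40

A cheapest plan:
  Nampa–X: 10 kegs
  Nampa–Y: 10 kegs
  Gary–W: 5 kegs
  Gary–Z: 15 kegs
Total cost = €40.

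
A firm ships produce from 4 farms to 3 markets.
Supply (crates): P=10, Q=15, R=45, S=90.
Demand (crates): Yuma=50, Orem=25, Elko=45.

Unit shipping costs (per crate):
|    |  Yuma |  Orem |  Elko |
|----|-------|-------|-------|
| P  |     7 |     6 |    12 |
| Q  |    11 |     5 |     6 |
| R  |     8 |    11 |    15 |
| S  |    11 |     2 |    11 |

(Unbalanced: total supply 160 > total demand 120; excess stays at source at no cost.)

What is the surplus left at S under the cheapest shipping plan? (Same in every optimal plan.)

Minimum-cost shipments:
  P–Yuma: 10 × 7 = 70
  Q–Elko: 15 × 6 = 90
  R–Yuma: 40 × 8 = 320
  S–Orem: 25 × 2 = 50
  S–Elko: 30 × 11 = 330
Total cost = 860.
S ships 55 of its 90, leaving 35.

35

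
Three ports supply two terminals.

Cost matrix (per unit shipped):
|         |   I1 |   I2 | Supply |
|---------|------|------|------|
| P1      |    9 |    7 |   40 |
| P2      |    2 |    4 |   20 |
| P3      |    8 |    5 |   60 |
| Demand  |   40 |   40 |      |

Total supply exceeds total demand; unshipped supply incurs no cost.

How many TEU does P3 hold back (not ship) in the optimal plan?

0

Minimum-cost shipments:
  P2→I1: 20 TEU
  P3→I1: 20 TEU
  P3→I2: 40 TEU
Total cost = 400.
P3 ships 60 of its 60, leaving 0.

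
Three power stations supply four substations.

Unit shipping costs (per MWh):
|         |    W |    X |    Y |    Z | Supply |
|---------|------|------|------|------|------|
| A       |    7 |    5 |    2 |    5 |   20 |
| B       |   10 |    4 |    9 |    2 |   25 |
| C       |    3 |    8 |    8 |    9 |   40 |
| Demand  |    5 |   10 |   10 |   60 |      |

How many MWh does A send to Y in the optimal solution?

10

The minimum-cost plan:
  A->Y: 10 × 2 = 20
  A->Z: 10 × 5 = 50
  B->Z: 25 × 2 = 50
  C->W: 5 × 3 = 15
  C->X: 10 × 8 = 80
  C->Z: 25 × 9 = 225
Total cost = 440.
So A→Y carries 10 MWh.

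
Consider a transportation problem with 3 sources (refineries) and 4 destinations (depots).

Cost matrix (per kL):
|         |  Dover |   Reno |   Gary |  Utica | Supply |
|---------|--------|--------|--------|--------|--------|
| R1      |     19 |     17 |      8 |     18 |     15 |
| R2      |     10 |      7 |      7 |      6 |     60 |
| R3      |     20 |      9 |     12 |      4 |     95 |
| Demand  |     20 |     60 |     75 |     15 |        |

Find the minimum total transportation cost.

A cheapest plan:
  R1–Gary: 15 × 8 = 120
  R2–Dover: 20 × 10 = 200
  R2–Gary: 40 × 7 = 280
  R3–Reno: 60 × 9 = 540
  R3–Gary: 20 × 12 = 240
  R3–Utica: 15 × 4 = 60
Total = 120 + 200 + 280 + 540 + 240 + 60 = 1440.
(Supply check: R1 ships 15; R2 ships 60; R3 ships 95.)

1440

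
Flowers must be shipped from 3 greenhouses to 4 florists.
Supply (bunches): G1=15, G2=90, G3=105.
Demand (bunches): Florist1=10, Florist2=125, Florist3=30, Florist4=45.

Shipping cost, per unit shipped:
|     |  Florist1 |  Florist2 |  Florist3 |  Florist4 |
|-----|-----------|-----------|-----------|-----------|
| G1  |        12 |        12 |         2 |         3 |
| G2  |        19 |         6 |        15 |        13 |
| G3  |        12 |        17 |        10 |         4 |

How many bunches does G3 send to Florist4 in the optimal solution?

Solving gives:
  G1–Florist3: 15 × 2 = 30
  G2–Florist2: 90 × 6 = 540
  G3–Florist1: 10 × 12 = 120
  G3–Florist2: 35 × 17 = 595
  G3–Florist3: 15 × 10 = 150
  G3–Florist4: 45 × 4 = 180
Total cost = 1615.
So G3→Florist4 carries 45 bunches.

45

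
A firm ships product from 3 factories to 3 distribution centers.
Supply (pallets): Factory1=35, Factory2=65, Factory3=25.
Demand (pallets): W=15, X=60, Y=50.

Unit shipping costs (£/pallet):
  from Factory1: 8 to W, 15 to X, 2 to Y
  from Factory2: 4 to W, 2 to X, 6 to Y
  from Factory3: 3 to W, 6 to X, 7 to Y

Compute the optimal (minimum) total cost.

335

An optimal shipping plan:
  Factory1->Y: 35 pallets
  Factory2->X: 60 pallets
  Factory2->Y: 5 pallets
  Factory3->W: 15 pallets
  Factory3->Y: 10 pallets
Total cost = £335.
(Supply check: Factory1 ships 35; Factory2 ships 65; Factory3 ships 25.)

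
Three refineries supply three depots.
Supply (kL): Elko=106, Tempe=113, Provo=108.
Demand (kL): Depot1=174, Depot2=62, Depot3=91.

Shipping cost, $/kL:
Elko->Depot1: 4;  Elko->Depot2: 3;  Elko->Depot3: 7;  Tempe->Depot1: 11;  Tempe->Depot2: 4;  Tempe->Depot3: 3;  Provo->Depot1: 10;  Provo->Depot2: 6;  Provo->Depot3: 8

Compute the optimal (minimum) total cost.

1705

An optimal shipping plan:
  Elko–Depot1: 106 × $4 = $424
  Tempe–Depot2: 22 × $4 = $88
  Tempe–Depot3: 91 × $3 = $273
  Provo–Depot1: 68 × $10 = $680
  Provo–Depot2: 40 × $6 = $240
Total = 424 + 88 + 273 + 680 + 240 = $1705.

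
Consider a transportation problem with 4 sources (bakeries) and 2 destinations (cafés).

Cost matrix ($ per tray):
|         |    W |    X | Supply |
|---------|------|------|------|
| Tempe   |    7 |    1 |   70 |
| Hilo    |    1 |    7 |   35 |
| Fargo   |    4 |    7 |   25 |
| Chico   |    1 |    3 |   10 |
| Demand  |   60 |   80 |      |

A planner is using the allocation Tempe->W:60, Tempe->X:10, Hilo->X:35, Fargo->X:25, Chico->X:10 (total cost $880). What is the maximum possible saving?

Current plan cost = 60·7 + 10·1 + 35·7 + 25·7 + 10·3 = $880.
Optimal plan:
  Tempe–X: 70 × $1 = $70
  Hilo–W: 35 × $1 = $35
  Fargo–W: 25 × $4 = $100
  Chico–X: 10 × $3 = $30
Optimal cost = $235.
Saving = 880 − 235 = $645.

645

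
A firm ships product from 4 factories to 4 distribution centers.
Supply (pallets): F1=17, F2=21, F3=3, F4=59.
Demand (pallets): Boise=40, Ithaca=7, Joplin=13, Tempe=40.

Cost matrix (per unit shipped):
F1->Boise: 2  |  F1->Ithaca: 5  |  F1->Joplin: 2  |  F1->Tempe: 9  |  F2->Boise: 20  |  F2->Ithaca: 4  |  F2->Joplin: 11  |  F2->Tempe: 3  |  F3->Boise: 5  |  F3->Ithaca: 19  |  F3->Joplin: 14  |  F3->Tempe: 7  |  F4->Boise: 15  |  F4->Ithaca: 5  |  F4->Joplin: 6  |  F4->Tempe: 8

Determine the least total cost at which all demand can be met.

677

One minimum-cost allocation:
  F1–Boise: 17 × 2 = 34
  F2–Tempe: 21 × 3 = 63
  F3–Boise: 3 × 5 = 15
  F4–Boise: 20 × 15 = 300
  F4–Ithaca: 7 × 5 = 35
  F4–Joplin: 13 × 6 = 78
  F4–Tempe: 19 × 8 = 152
Total = 34 + 63 + 15 + 300 + 35 + 78 + 152 = 677.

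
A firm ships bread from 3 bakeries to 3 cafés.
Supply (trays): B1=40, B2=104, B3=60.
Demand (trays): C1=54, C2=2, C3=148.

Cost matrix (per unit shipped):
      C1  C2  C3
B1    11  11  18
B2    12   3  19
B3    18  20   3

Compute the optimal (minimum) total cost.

One minimum-cost allocation:
  B1–C3: 40 trays
  B2–C1: 54 trays
  B2–C2: 2 trays
  B2–C3: 48 trays
  B3–C3: 60 trays
Total cost = 2466.
(Supply check: B1 ships 40; B2 ships 104; B3 ships 60.)

2466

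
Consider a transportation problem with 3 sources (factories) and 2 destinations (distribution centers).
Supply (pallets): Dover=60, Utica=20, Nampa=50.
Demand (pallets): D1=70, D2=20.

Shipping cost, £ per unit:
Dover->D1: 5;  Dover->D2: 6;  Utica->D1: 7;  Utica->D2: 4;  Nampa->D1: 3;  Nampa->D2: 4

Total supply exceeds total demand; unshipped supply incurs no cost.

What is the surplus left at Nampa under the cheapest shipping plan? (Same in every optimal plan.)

0

Minimum-cost shipments:
  Dover→D1: 20 × £5 = £100
  Utica→D2: 20 × £4 = £80
  Nampa→D1: 50 × £3 = £150
Total cost = £330.
Nampa ships 50 of its 50, leaving 0.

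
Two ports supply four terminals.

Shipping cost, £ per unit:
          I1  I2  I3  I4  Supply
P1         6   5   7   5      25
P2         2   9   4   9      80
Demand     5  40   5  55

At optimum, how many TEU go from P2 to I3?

5

Optimal shipments:
  P1→I2: 25 TEU
  P2→I1: 5 TEU
  P2→I2: 15 TEU
  P2→I3: 5 TEU
  P2→I4: 55 TEU
Total cost = £785.
So P2→I3 carries 5 TEU.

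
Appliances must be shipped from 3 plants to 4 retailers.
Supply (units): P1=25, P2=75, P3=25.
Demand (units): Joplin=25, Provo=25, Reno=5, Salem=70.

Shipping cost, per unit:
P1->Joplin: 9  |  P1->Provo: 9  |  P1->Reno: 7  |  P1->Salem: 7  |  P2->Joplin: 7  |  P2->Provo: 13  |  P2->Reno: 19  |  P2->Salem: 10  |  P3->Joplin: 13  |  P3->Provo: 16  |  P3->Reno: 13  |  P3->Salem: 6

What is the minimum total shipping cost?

One minimum-cost allocation:
  P1 to Provo: 20 × 9 = 180
  P1 to Reno: 5 × 7 = 35
  P2 to Joplin: 25 × 7 = 175
  P2 to Provo: 5 × 13 = 65
  P2 to Salem: 45 × 10 = 450
  P3 to Salem: 25 × 6 = 150
Total = 180 + 35 + 175 + 65 + 450 + 150 = 1055.
(Supply check: P1 ships 25; P2 ships 75; P3 ships 25.)

1055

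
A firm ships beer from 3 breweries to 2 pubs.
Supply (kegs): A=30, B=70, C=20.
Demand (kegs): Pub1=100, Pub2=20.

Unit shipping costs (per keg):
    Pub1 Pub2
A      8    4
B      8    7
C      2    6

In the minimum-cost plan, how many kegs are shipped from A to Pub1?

10

The minimum-cost plan:
  A to Pub1: 10 × 8 = 80
  A to Pub2: 20 × 4 = 80
  B to Pub1: 70 × 8 = 560
  C to Pub1: 20 × 2 = 40
Total cost = 760.
So A→Pub1 carries 10 kegs.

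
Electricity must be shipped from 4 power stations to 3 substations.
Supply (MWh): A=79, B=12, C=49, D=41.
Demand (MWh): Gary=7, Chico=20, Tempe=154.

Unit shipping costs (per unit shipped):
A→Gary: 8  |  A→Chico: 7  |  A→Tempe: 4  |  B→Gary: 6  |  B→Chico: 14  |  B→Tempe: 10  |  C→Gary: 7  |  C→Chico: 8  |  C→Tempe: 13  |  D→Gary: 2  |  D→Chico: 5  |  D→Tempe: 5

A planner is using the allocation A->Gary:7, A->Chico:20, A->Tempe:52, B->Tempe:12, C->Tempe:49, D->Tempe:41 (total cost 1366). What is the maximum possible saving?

230

Current plan cost = 7·8 + 20·7 + 52·4 + 12·10 + 49·13 + 41·5 = 1366.
Optimal plan:
  A–Tempe: 79 MWh
  B–Tempe: 12 MWh
  C–Gary: 7 MWh
  C–Chico: 20 MWh
  C–Tempe: 22 MWh
  D–Tempe: 41 MWh
Optimal cost = 1136.
Saving = 1366 − 1136 = 230.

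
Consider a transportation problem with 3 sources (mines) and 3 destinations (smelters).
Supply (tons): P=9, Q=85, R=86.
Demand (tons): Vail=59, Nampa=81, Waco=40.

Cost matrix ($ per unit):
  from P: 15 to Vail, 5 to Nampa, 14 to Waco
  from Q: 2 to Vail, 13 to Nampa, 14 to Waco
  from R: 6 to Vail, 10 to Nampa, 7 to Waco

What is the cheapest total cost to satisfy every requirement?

1241

One minimum-cost allocation:
  P to Nampa: 9 × $5 = $45
  Q to Vail: 59 × $2 = $118
  Q to Nampa: 26 × $13 = $338
  R to Nampa: 46 × $10 = $460
  R to Waco: 40 × $7 = $280
Total = 45 + 118 + 338 + 460 + 280 = $1241.
(Supply check: P ships 9; Q ships 85; R ships 86.)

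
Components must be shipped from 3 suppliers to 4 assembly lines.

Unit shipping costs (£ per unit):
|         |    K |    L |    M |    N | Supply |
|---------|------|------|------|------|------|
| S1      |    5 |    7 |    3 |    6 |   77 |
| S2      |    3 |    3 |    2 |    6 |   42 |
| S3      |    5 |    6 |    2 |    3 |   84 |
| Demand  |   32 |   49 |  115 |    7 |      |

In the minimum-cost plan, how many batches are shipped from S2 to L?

42

The minimum-cost plan:
  S1->K: 32 batches
  S1->L: 7 batches
  S1->M: 38 batches
  S2->L: 42 batches
  S3->M: 77 batches
  S3->N: 7 batches
Total cost = £624.
So S2→L carries 42 batches.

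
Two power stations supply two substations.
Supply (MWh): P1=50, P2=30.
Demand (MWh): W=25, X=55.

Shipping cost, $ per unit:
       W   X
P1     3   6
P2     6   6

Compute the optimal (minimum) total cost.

405

An optimal shipping plan:
  P1 to W: 25 MWh
  P1 to X: 25 MWh
  P2 to X: 30 MWh
Total cost = $405.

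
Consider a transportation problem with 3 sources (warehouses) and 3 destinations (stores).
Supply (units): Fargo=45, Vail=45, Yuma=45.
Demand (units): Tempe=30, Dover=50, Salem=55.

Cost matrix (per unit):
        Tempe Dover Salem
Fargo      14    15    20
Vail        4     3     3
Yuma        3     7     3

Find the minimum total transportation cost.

915

Optimal allocation:
  Fargo->Tempe: 30 × 14 = 420
  Fargo->Dover: 15 × 15 = 225
  Vail->Dover: 35 × 3 = 105
  Vail->Salem: 10 × 3 = 30
  Yuma->Salem: 45 × 3 = 135
Total = 420 + 225 + 105 + 30 + 135 = 915.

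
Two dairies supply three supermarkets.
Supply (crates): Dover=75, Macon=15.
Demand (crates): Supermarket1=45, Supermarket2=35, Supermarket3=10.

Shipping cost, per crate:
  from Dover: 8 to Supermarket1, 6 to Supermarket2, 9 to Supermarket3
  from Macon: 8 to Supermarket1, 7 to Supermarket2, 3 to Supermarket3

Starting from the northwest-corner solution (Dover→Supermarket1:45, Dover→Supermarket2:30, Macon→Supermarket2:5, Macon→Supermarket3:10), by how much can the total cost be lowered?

Current plan cost = 45·8 + 30·6 + 5·7 + 10·3 = 605.
Optimal plan:
  Dover to Supermarket1: 40 crates
  Dover to Supermarket2: 35 crates
  Macon to Supermarket1: 5 crates
  Macon to Supermarket3: 10 crates
Optimal cost = 600.
Saving = 605 − 600 = 5.

5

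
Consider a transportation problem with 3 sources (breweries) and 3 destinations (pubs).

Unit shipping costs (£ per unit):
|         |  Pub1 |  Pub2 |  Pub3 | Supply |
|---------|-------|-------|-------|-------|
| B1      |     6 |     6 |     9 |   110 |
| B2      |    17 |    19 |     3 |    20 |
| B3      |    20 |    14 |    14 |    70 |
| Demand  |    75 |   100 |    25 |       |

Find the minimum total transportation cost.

1700

A cheapest plan:
  B1->Pub1: 75 × £6 = £450
  B1->Pub2: 35 × £6 = £210
  B2->Pub3: 20 × £3 = £60
  B3->Pub2: 65 × £14 = £910
  B3->Pub3: 5 × £14 = £70
Total = 450 + 210 + 60 + 910 + 70 = £1700.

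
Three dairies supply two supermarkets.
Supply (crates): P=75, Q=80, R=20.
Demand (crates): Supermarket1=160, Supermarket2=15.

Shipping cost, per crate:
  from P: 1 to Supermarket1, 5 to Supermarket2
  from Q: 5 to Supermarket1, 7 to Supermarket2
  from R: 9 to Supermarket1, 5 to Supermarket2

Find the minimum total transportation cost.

An optimal shipping plan:
  P->Supermarket1: 75 × 1 = 75
  Q->Supermarket1: 80 × 5 = 400
  R->Supermarket1: 5 × 9 = 45
  R->Supermarket2: 15 × 5 = 75
Total = 75 + 400 + 45 + 75 = 595.

595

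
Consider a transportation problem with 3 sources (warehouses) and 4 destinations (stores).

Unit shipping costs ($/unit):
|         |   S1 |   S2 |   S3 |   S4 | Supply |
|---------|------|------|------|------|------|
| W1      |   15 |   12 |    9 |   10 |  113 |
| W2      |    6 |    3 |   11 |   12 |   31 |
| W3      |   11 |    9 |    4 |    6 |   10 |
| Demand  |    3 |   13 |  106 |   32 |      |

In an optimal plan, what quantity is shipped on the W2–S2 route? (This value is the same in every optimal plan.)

Solving gives:
  W1–S3: 81 × $9 = $729
  W1–S4: 32 × $10 = $320
  W2–S1: 3 × $6 = $18
  W2–S2: 13 × $3 = $39
  W2–S3: 15 × $11 = $165
  W3–S3: 10 × $4 = $40
Total cost = $1311.
So W2→S2 carries 13 units.

13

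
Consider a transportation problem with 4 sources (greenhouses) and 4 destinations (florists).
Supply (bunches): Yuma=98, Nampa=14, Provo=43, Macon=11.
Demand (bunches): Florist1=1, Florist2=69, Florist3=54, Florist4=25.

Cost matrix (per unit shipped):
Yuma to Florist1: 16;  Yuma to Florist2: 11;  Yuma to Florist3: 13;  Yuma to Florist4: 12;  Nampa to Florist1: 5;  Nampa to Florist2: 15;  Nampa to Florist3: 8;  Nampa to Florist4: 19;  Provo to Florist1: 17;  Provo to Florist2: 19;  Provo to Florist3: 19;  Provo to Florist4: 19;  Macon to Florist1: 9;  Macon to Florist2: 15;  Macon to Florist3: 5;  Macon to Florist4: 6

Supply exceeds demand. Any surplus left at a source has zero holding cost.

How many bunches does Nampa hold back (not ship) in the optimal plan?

0

An optimal plan:
  Yuma–Florist2: 69 bunches
  Yuma–Florist3: 4 bunches
  Yuma–Florist4: 25 bunches
  Nampa–Florist1: 1 bunches
  Nampa–Florist3: 13 bunches
  Provo–Florist3: 26 bunches
  Macon–Florist3: 11 bunches
Total cost = 1769.
Nampa ships 14 of its 14, leaving 0.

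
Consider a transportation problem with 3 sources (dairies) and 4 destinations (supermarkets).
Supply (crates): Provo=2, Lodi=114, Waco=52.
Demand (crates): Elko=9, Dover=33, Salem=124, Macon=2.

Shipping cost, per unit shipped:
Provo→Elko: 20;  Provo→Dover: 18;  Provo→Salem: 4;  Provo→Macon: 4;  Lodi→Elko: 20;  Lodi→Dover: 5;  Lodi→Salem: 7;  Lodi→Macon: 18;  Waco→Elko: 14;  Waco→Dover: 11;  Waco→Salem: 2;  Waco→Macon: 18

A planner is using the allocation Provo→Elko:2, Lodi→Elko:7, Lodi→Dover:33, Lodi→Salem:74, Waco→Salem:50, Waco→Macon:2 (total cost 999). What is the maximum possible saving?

47

Current plan cost = 2·20 + 7·20 + 33·5 + 74·7 + 50·2 + 2·18 = 999.
Optimal plan:
  Provo→Macon: 2 × 4 = 8
  Lodi→Dover: 33 × 5 = 165
  Lodi→Salem: 81 × 7 = 567
  Waco→Elko: 9 × 14 = 126
  Waco→Salem: 43 × 2 = 86
Optimal cost = 952.
Saving = 999 − 952 = 47.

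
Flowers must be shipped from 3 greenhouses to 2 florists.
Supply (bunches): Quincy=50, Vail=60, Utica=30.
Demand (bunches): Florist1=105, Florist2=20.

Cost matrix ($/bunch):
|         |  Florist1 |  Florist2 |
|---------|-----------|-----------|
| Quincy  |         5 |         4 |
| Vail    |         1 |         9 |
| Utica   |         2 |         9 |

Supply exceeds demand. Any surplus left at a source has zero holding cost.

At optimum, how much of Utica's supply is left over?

Minimum-cost shipments:
  Quincy->Florist1: 15 bunches
  Quincy->Florist2: 20 bunches
  Vail->Florist1: 60 bunches
  Utica->Florist1: 30 bunches
Total cost = $275.
Utica ships 30 of its 30, leaving 0.

0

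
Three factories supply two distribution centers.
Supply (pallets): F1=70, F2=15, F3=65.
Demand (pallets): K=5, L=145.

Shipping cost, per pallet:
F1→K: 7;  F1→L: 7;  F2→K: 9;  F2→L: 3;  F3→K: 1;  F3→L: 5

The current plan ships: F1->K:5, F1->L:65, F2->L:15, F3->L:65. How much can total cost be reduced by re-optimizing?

20

Current plan cost = 5·7 + 65·7 + 15·3 + 65·5 = 860.
Optimal plan:
  F1->L: 70 × 7 = 490
  F2->L: 15 × 3 = 45
  F3->K: 5 × 1 = 5
  F3->L: 60 × 5 = 300
Optimal cost = 840.
Saving = 860 − 840 = 20.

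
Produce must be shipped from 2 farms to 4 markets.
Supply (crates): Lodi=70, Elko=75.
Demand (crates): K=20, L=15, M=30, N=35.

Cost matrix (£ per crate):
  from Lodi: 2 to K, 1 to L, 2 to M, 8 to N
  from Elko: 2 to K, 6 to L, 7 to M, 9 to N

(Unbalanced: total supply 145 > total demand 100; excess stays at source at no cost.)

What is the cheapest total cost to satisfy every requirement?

An optimal shipping plan:
  Lodi to L: 15 crates
  Lodi to M: 30 crates
  Lodi to N: 25 crates
  Elko to K: 20 crates
  Elko to N: 10 crates
Total cost = £405.

405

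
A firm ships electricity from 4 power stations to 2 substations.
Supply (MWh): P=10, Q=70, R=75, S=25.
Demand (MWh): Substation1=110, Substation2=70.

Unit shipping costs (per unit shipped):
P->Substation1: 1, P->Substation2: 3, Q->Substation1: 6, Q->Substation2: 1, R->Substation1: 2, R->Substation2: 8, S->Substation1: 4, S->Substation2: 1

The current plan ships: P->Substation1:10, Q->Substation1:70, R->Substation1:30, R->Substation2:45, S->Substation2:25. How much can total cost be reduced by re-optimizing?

545

Current plan cost = 10·1 + 70·6 + 30·2 + 45·8 + 25·1 = 875.
Optimal plan:
  P–Substation1: 10 MWh
  Q–Substation2: 70 MWh
  R–Substation1: 75 MWh
  S–Substation1: 25 MWh
Optimal cost = 330.
Saving = 875 − 330 = 545.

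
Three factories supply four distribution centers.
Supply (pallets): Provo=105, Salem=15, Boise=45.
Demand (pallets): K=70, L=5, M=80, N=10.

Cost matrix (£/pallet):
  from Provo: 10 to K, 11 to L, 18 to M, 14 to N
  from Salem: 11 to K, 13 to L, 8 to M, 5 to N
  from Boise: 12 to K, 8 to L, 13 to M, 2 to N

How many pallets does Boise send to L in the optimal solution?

Solving gives:
  Provo→K: 70 pallets
  Provo→L: 5 pallets
  Provo→M: 30 pallets
  Salem→M: 15 pallets
  Boise→M: 35 pallets
  Boise→N: 10 pallets
Total cost = £1890.
The route Boise→L is not used.

0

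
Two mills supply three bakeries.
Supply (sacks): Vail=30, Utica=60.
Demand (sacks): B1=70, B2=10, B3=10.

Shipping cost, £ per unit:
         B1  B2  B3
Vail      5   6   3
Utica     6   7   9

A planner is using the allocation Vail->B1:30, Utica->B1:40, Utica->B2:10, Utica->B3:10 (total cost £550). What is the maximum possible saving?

Current plan cost = 30·5 + 40·6 + 10·7 + 10·9 = £550.
Optimal plan:
  Vail->B1: 10 sacks
  Vail->B2: 10 sacks
  Vail->B3: 10 sacks
  Utica->B1: 60 sacks
Optimal cost = £500.
Saving = 550 − 500 = £50.

50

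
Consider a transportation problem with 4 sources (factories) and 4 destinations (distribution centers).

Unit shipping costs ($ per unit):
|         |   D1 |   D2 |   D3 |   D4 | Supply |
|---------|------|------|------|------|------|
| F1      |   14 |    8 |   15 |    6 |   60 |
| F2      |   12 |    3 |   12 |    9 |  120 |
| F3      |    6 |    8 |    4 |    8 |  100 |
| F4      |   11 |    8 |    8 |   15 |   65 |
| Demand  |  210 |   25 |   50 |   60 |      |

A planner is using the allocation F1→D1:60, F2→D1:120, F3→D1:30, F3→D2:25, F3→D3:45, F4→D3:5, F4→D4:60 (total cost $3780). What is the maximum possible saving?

Current plan cost = 60·14 + 120·12 + 30·6 + 25·8 + 45·4 + 5·8 + 60·15 = $3780.
Optimal plan:
  F1 to D4: 60 × $6 = $360
  F2 to D1: 95 × $12 = $1140
  F2 to D2: 25 × $3 = $75
  F3 to D1: 100 × $6 = $600
  F4 to D1: 15 × $11 = $165
  F4 to D3: 50 × $8 = $400
Optimal cost = $2740.
Saving = 3780 − 2740 = $1040.

1040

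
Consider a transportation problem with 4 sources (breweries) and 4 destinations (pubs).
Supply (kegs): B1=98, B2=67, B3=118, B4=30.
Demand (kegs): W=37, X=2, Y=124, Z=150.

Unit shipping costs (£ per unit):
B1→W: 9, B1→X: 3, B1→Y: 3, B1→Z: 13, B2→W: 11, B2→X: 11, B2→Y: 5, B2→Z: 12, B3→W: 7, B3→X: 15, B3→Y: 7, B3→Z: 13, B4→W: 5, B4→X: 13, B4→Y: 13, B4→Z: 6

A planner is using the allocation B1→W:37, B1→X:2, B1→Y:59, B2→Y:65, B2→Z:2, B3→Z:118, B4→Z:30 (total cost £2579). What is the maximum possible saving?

185

Current plan cost = 37·9 + 2·3 + 59·3 + 65·5 + 2·12 + 118·13 + 30·6 = £2579.
Optimal plan:
  B1→X: 2 × £3 = £6
  B1→Y: 96 × £3 = £288
  B2→Y: 28 × £5 = £140
  B2→Z: 39 × £12 = £468
  B3→W: 37 × £7 = £259
  B3→Z: 81 × £13 = £1053
  B4→Z: 30 × £6 = £180
Optimal cost = £2394.
Saving = 2579 − 2394 = £185.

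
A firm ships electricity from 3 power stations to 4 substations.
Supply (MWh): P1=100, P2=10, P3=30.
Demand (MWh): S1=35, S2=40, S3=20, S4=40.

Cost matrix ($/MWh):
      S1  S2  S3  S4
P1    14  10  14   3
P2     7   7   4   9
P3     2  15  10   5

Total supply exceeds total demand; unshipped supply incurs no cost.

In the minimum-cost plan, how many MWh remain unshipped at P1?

Minimum-cost shipments:
  P1->S1: 5 × $14 = $70
  P1->S2: 40 × $10 = $400
  P1->S3: 10 × $14 = $140
  P1->S4: 40 × $3 = $120
  P2->S3: 10 × $4 = $40
  P3->S1: 30 × $2 = $60
Total cost = $830.
P1 ships 95 of its 100, leaving 5.

5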